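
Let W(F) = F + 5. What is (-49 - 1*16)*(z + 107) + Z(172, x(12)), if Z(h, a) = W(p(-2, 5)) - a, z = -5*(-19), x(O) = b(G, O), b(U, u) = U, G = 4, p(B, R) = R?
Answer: -13124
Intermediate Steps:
x(O) = 4
z = 95
W(F) = 5 + F
Z(h, a) = 10 - a (Z(h, a) = (5 + 5) - a = 10 - a)
(-49 - 1*16)*(z + 107) + Z(172, x(12)) = (-49 - 1*16)*(95 + 107) + (10 - 1*4) = (-49 - 16)*202 + (10 - 4) = -65*202 + 6 = -13130 + 6 = -13124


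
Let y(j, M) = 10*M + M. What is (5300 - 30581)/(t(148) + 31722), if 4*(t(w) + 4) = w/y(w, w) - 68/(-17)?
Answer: -1112364/1395637 ≈ -0.79703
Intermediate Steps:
y(j, M) = 11*M
t(w) = -131/44 (t(w) = -4 + (w/((11*w)) - 68/(-17))/4 = -4 + (w*(1/(11*w)) - 68*(-1/17))/4 = -4 + (1/11 + 4)/4 = -4 + (¼)*(45/11) = -4 + 45/44 = -131/44)
(5300 - 30581)/(t(148) + 31722) = (5300 - 30581)/(-131/44 + 31722) = -25281/1395637/44 = -25281*44/1395637 = -1112364/1395637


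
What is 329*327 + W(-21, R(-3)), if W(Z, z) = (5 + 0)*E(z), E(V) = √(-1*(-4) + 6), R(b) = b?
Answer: 107583 + 5*√10 ≈ 1.0760e+5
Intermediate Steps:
E(V) = √10 (E(V) = √(4 + 6) = √10)
W(Z, z) = 5*√10 (W(Z, z) = (5 + 0)*√10 = 5*√10)
329*327 + W(-21, R(-3)) = 329*327 + 5*√10 = 107583 + 5*√10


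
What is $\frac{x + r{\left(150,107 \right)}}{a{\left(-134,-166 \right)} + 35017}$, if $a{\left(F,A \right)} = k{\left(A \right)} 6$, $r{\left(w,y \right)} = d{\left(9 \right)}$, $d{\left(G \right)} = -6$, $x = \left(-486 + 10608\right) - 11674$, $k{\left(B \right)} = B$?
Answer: $- \frac{1558}{34021} \approx -0.045795$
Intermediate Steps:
$x = -1552$ ($x = 10122 - 11674 = -1552$)
$r{\left(w,y \right)} = -6$
$a{\left(F,A \right)} = 6 A$ ($a{\left(F,A \right)} = A 6 = 6 A$)
$\frac{x + r{\left(150,107 \right)}}{a{\left(-134,-166 \right)} + 35017} = \frac{-1552 - 6}{6 \left(-166\right) + 35017} = - \frac{1558}{-996 + 35017} = - \frac{1558}{34021}$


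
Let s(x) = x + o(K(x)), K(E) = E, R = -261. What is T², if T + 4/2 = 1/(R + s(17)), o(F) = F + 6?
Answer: 196249/48841 ≈ 4.0181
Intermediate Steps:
o(F) = 6 + F
s(x) = 6 + 2*x (s(x) = x + (6 + x) = 6 + 2*x)
T = -443/221 (T = -2 + 1/(-261 + (6 + 2*17)) = -2 + 1/(-261 + (6 + 34)) = -2 + 1/(-261 + 40) = -2 + 1/(-221) = -2 - 1/221 = -443/221 ≈ -2.0045)
T² = (-443/221)² = 196249/48841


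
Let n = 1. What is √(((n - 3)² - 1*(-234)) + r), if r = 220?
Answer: √458 ≈ 21.401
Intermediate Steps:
√(((n - 3)² - 1*(-234)) + r) = √(((1 - 3)² - 1*(-234)) + 220) = √(((-2)² + 234) + 220) = √((4 + 234) + 220) = √(238 + 220) = √458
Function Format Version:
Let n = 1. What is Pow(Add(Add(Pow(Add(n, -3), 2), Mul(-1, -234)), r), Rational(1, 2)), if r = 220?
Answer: Pow(458, Rational(1, 2)) ≈ 21.401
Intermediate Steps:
Pow(Add(Add(Pow(Add(n, -3), 2), Mul(-1, -234)), r), Rational(1, 2)) = Pow(Add(Add(Pow(Add(1, -3), 2), Mul(-1, -234)), 220), Rational(1, 2)) = Pow(Add(Add(Pow(-2, 2), 234), 220), Rational(1, 2)) = Pow(Add(Add(4, 234), 220), Rational(1, 2)) = Pow(Add(238, 220), Rational(1, 2)) = Pow(458, Rational(1, 2))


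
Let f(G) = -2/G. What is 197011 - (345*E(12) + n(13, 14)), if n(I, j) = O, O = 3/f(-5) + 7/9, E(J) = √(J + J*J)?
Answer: 3546049/18 - 690*√39 ≈ 1.9269e+5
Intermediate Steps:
E(J) = √(J + J²)
O = 149/18 (O = 3/((-2/(-5))) + 7/9 = 3/((-2*(-⅕))) + 7*(⅑) = 3/(⅖) + 7/9 = 3*(5/2) + 7/9 = 15/2 + 7/9 = 149/18 ≈ 8.2778)
n(I, j) = 149/18
197011 - (345*E(12) + n(13, 14)) = 197011 - (345*√(12*(1 + 12)) + 149/18) = 197011 - (345*√(12*13) + 149/18) = 197011 - (345*√156 + 149/18) = 197011 - (345*(2*√39) + 149/18) = 197011 - (690*√39 + 149/18) = 197011 - (149/18 + 690*√39) = 197011 + (-149/18 - 690*√39) = 3546049/18 - 690*√39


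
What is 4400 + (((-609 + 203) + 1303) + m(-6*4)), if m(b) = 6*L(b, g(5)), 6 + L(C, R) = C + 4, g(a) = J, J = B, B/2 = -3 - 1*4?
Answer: 5141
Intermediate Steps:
B = -14 (B = 2*(-3 - 1*4) = 2*(-3 - 4) = 2*(-7) = -14)
J = -14
g(a) = -14
L(C, R) = -2 + C (L(C, R) = -6 + (C + 4) = -6 + (4 + C) = -2 + C)
m(b) = -12 + 6*b (m(b) = 6*(-2 + b) = -12 + 6*b)
4400 + (((-609 + 203) + 1303) + m(-6*4)) = 4400 + (((-609 + 203) + 1303) + (-12 + 6*(-6*4))) = 4400 + ((-406 + 1303) + (-12 + 6*(-24))) = 4400 + (897 + (-12 - 144)) = 4400 + (897 - 156) = 4400 + 741 = 5141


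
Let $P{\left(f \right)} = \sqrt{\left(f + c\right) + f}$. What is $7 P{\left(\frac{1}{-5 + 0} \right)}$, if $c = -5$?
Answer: $\frac{21 i \sqrt{15}}{5} \approx 16.267 i$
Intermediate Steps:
$P{\left(f \right)} = \sqrt{-5 + 2 f}$ ($P{\left(f \right)} = \sqrt{\left(f - 5\right) + f} = \sqrt{\left(-5 + f\right) + f} = \sqrt{-5 + 2 f}$)
$7 P{\left(\frac{1}{-5 + 0} \right)} = 7 \sqrt{-5 + \frac{2}{-5 + 0}} = 7 \sqrt{-5 + \frac{2}{-5}} = 7 \sqrt{-5 + 2 \left(- \frac{1}{5}\right)} = 7 \sqrt{-5 - \frac{2}{5}} = 7 \sqrt{- \frac{27}{5}} = 7 \frac{3 i \sqrt{15}}{5} = \frac{21 i \sqrt{15}}{5}$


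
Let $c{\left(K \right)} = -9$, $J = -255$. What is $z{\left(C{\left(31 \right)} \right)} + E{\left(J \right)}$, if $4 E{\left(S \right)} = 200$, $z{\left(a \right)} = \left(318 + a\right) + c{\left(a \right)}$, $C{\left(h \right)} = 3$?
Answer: $362$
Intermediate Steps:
$z{\left(a \right)} = 309 + a$ ($z{\left(a \right)} = \left(318 + a\right) - 9 = 309 + a$)
$E{\left(S \right)} = 50$ ($E{\left(S \right)} = \frac{1}{4} \cdot 200 = 50$)
$z{\left(C{\left(31 \right)} \right)} + E{\left(J \right)} = \left(309 + 3\right) + 50 = 312 + 50 = 362$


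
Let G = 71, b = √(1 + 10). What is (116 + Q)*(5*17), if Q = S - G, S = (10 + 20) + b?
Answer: 6375 + 85*√11 ≈ 6656.9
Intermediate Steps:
b = √11 ≈ 3.3166
S = 30 + √11 (S = (10 + 20) + √11 = 30 + √11 ≈ 33.317)
Q = -41 + √11 (Q = (30 + √11) - 1*71 = (30 + √11) - 71 = -41 + √11 ≈ -37.683)
(116 + Q)*(5*17) = (116 + (-41 + √11))*(5*17) = (75 + √11)*85 = 6375 + 85*√11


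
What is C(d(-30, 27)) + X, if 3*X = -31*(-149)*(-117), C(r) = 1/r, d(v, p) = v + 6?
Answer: -4323385/24 ≈ -1.8014e+5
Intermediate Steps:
d(v, p) = 6 + v
X = -180141 (X = (-31*(-149)*(-117))/3 = (4619*(-117))/3 = (⅓)*(-540423) = -180141)
C(d(-30, 27)) + X = 1/(6 - 30) - 180141 = 1/(-24) - 180141 = -1/24 - 180141 = -4323385/24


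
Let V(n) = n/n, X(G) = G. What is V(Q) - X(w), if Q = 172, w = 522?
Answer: -521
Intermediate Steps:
V(n) = 1
V(Q) - X(w) = 1 - 1*522 = 1 - 522 = -521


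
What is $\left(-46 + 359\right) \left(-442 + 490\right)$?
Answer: $15024$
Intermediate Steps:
$\left(-46 + 359\right) \left(-442 + 490\right) = 313 \cdot 48 = 15024$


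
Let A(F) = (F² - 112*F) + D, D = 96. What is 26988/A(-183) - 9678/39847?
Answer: 183998306/718321869 ≈ 0.25615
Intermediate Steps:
A(F) = 96 + F² - 112*F (A(F) = (F² - 112*F) + 96 = 96 + F² - 112*F)
26988/A(-183) - 9678/39847 = 26988/(96 + (-183)² - 112*(-183)) - 9678/39847 = 26988/(96 + 33489 + 20496) - 9678*1/39847 = 26988/54081 - 9678/39847 = 26988*(1/54081) - 9678/39847 = 8996/18027 - 9678/39847 = 183998306/718321869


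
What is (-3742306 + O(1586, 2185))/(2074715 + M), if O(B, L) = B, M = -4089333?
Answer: 1870360/1007309 ≈ 1.8568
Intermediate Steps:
(-3742306 + O(1586, 2185))/(2074715 + M) = (-3742306 + 1586)/(2074715 - 4089333) = -3740720/(-2014618) = -3740720*(-1/2014618) = 1870360/1007309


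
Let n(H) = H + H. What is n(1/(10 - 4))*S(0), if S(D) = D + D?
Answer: 0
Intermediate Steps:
n(H) = 2*H
S(D) = 2*D
n(1/(10 - 4))*S(0) = (2/(10 - 4))*(2*0) = (2/6)*0 = (2*(1/6))*0 = (1/3)*0 = 0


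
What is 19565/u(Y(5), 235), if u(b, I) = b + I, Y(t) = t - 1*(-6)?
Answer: 19565/246 ≈ 79.532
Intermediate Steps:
Y(t) = 6 + t (Y(t) = t + 6 = 6 + t)
u(b, I) = I + b
19565/u(Y(5), 235) = 19565/(235 + (6 + 5)) = 19565/(235 + 11) = 19565/246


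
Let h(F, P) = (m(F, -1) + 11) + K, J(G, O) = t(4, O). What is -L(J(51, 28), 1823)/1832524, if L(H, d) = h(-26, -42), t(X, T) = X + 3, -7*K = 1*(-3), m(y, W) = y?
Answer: 51/6413834 ≈ 7.9516e-6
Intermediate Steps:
K = 3/7 (K = -(-3)/7 = -⅐*(-3) = 3/7 ≈ 0.42857)
t(X, T) = 3 + X
J(G, O) = 7 (J(G, O) = 3 + 4 = 7)
h(F, P) = 80/7 + F (h(F, P) = (F + 11) + 3/7 = (11 + F) + 3/7 = 80/7 + F)
L(H, d) = -102/7 (L(H, d) = 80/7 - 26 = -102/7)
-L(J(51, 28), 1823)/1832524 = -(-102)/(7*1832524) = -1*(-51/6413834) = 51/6413834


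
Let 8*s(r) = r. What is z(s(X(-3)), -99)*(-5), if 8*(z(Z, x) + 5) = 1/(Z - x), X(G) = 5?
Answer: 19920/797 ≈ 24.994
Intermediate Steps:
s(r) = r/8
z(Z, x) = -5 + 1/(8*(Z - x))
z(s(X(-3)), -99)*(-5) = ((⅛ - 5*5/8 + 5*(-99))/((⅛)*5 - 1*(-99)))*(-5) = ((⅛ - 5*5/8 - 495)/(5/8 + 99))*(-5) = ((⅛ - 25/8 - 495)/(797/8))*(-5) = ((8/797)*(-498))*(-5) = -3984/797*(-5) = 19920/797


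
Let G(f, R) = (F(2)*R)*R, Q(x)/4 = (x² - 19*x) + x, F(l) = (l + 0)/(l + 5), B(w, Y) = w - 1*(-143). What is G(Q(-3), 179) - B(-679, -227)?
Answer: 67834/7 ≈ 9690.6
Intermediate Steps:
B(w, Y) = 143 + w (B(w, Y) = w + 143 = 143 + w)
F(l) = l/(5 + l)
Q(x) = -72*x + 4*x² (Q(x) = 4*((x² - 19*x) + x) = 4*(x² - 18*x) = -72*x + 4*x²)
G(f, R) = 2*R²/7 (G(f, R) = ((2/(5 + 2))*R)*R = ((2/7)*R)*R = ((2*(⅐))*R)*R = (2*R/7)*R = 2*R²/7)
G(Q(-3), 179) - B(-679, -227) = (2/7)*179² - (143 - 679) = (2/7)*32041 - 1*(-536) = 64082/7 + 536 = 67834/7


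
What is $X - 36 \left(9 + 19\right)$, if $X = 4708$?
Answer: $3700$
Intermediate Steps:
$X - 36 \left(9 + 19\right) = 4708 - 36 \left(9 + 19\right) = 4708 - 36 \cdot 28 = 4708 - 1008 = 3700$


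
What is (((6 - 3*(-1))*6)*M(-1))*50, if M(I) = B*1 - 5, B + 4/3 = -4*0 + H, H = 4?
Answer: -6300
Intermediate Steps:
B = 8/3 (B = -4/3 + (-4*0 + 4) = -4/3 + (0 + 4) = -4/3 + 4 = 8/3 ≈ 2.6667)
M(I) = -7/3 (M(I) = (8/3)*1 - 5 = 8/3 - 5 = -7/3)
(((6 - 3*(-1))*6)*M(-1))*50 = (((6 - 3*(-1))*6)*(-7/3))*50 = (((6 + 3)*6)*(-7/3))*50 = ((9*6)*(-7/3))*50 = (54*(-7/3))*50 = -126*50 = -6300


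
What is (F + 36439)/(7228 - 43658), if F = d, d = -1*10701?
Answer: -12869/18215 ≈ -0.70651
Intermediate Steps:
d = -10701
F = -10701
(F + 36439)/(7228 - 43658) = (-10701 + 36439)/(7228 - 43658) = 25738/(-36430) = 25738*(-1/36430) = -12869/18215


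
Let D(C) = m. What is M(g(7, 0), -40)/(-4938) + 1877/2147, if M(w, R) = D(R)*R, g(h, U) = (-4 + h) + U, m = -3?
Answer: 1501831/1766981 ≈ 0.84994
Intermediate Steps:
g(h, U) = -4 + U + h
D(C) = -3
M(w, R) = -3*R
M(g(7, 0), -40)/(-4938) + 1877/2147 = -3*(-40)/(-4938) + 1877/2147 = 120*(-1/4938) + 1877*(1/2147) = -20/823 + 1877/2147 = 1501831/1766981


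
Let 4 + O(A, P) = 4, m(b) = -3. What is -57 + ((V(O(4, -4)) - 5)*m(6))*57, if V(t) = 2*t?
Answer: 798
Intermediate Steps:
O(A, P) = 0 (O(A, P) = -4 + 4 = 0)
-57 + ((V(O(4, -4)) - 5)*m(6))*57 = -57 + ((2*0 - 5)*(-3))*57 = -57 + ((0 - 5)*(-3))*57 = -57 - 5*(-3)*57 = -57 + 15*57 = -57 + 855 = 798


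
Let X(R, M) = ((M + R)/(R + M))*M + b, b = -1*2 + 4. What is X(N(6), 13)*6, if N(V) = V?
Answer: 90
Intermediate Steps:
b = 2 (b = -2 + 4 = 2)
X(R, M) = 2 + M (X(R, M) = ((M + R)/(R + M))*M + 2 = ((M + R)/(M + R))*M + 2 = 1*M + 2 = M + 2 = 2 + M)
X(N(6), 13)*6 = (2 + 13)*6 = 15*6 = 90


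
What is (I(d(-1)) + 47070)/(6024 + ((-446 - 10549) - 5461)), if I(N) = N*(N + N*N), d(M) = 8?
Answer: -23823/5216 ≈ -4.5673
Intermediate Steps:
I(N) = N*(N + N²)
(I(d(-1)) + 47070)/(6024 + ((-446 - 10549) - 5461)) = (8²*(1 + 8) + 47070)/(6024 + ((-446 - 10549) - 5461)) = (64*9 + 47070)/(6024 + (-10995 - 5461)) = (576 + 47070)/(6024 - 16456) = 47646/(-10432) = 47646*(-1/10432) = -23823/5216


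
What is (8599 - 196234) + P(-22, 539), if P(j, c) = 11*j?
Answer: -187877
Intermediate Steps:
(8599 - 196234) + P(-22, 539) = (8599 - 196234) + 11*(-22) = -187635 - 242 = -187877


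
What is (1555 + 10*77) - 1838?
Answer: 487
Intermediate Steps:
(1555 + 10*77) - 1838 = (1555 + 770) - 1838 = 2325 - 1838 = 487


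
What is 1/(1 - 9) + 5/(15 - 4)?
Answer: 29/88 ≈ 0.32955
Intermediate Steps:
1/(1 - 9) + 5/(15 - 4) = 1/(-8) + 5/11 = -⅛ + 5*(1/11) = -⅛ + 5/11 = 29/88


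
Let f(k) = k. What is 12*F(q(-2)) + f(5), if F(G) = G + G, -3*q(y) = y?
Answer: 21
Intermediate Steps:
q(y) = -y/3
F(G) = 2*G
12*F(q(-2)) + f(5) = 12*(2*(-⅓*(-2))) + 5 = 12*(2*(⅔)) + 5 = 12*(4/3) + 5 = 16 + 5 = 21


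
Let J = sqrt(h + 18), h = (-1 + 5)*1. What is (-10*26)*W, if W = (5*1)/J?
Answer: -650*sqrt(22)/11 ≈ -277.16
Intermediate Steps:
h = 4 (h = 4*1 = 4)
J = sqrt(22) (J = sqrt(4 + 18) = sqrt(22) ≈ 4.6904)
W = 5*sqrt(22)/22 (W = (5*1)/(sqrt(22)) = 5*(sqrt(22)/22) = 5*sqrt(22)/22 ≈ 1.0660)
(-10*26)*W = (-10*26)*(5*sqrt(22)/22) = -650*sqrt(22)/11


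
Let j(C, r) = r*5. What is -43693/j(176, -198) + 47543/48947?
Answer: 2185708841/48457530 ≈ 45.106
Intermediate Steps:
j(C, r) = 5*r
-43693/j(176, -198) + 47543/48947 = -43693/(5*(-198)) + 47543/48947 = -43693/(-990) + 47543*(1/48947) = -43693*(-1/990) + 47543/48947 = 43693/990 + 47543/48947 = 2185708841/48457530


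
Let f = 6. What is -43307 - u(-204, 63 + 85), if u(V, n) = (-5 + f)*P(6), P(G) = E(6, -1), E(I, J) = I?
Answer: -43313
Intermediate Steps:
P(G) = 6
u(V, n) = 6 (u(V, n) = (-5 + 6)*6 = 1*6 = 6)
-43307 - u(-204, 63 + 85) = -43307 - 1*6 = -43307 - 6 = -43313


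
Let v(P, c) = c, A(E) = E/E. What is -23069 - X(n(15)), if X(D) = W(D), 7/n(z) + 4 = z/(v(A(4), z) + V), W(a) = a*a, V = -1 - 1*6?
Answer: -6670077/289 ≈ -23080.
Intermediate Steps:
A(E) = 1
V = -7 (V = -1 - 6 = -7)
W(a) = a**2
n(z) = 7/(-4 + z/(-7 + z)) (n(z) = 7/(-4 + z/(z - 7)) = 7/(-4 + z/(-7 + z)))
X(D) = D**2
-23069 - X(n(15)) = -23069 - (7*(7 - 1*15)/(-28 + 3*15))**2 = -23069 - (7*(7 - 15)/(-28 + 45))**2 = -23069 - (7*(-8)/17)**2 = -23069 - (7*(1/17)*(-8))**2 = -23069 - (-56/17)**2 = -23069 - 1*3136/289 = -23069 - 3136/289 = -6670077/289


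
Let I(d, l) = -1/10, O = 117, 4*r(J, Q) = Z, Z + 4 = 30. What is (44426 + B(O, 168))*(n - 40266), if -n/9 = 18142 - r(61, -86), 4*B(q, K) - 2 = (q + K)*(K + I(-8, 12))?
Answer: -183590722665/16 ≈ -1.1474e+10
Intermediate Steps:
Z = 26 (Z = -4 + 30 = 26)
r(J, Q) = 13/2 (r(J, Q) = (1/4)*26 = 13/2)
I(d, l) = -1/10 (I(d, l) = -1*1/10 = -1/10)
B(q, K) = 1/2 + (-1/10 + K)*(K + q)/4 (B(q, K) = 1/2 + ((q + K)*(K - 1/10))/4 = 1/2 + ((K + q)*(-1/10 + K))/4 = 1/2 + ((-1/10 + K)*(K + q))/4 = 1/2 + (-1/10 + K)*(K + q)/4)
n = -326439/2 (n = -9*(18142 - 1*13/2) = -9*(18142 - 13/2) = -9*36271/2 = -326439/2 ≈ -1.6322e+5)
(44426 + B(O, 168))*(n - 40266) = (44426 + (1/2 - 1/40*168 - 1/40*117 + (1/4)*168**2 + (1/4)*168*117))*(-326439/2 - 40266) = (44426 + (1/2 - 21/5 - 117/40 + (1/4)*28224 + 4914))*(-406971/2) = (44426 + (1/2 - 21/5 - 117/40 + 7056 + 4914))*(-406971/2) = (44426 + 95707/8)*(-406971/2) = (451115/8)*(-406971/2) = -183590722665/16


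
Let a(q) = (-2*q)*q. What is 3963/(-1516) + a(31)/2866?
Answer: -7135855/2172428 ≈ -3.2847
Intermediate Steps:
a(q) = -2*q²
3963/(-1516) + a(31)/2866 = 3963/(-1516) - 2*31²/2866 = 3963*(-1/1516) - 2*961*(1/2866) = -3963/1516 - 1922*1/2866 = -3963/1516 - 961/1433 = -7135855/2172428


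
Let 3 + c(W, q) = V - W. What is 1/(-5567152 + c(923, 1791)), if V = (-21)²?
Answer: -1/5567637 ≈ -1.7961e-7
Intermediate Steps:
V = 441
c(W, q) = 438 - W (c(W, q) = -3 + (441 - W) = 438 - W)
1/(-5567152 + c(923, 1791)) = 1/(-5567152 + (438 - 1*923)) = 1/(-5567152 + (438 - 923)) = 1/(-5567152 - 485) = 1/(-5567637) = -1/5567637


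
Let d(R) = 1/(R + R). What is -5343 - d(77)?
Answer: -822823/154 ≈ -5343.0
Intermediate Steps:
d(R) = 1/(2*R)
-5343 - d(77) = -5343 - 1/(2*77) = -5343 - 1*1/154 = -5343 - 1/154 = -822823/154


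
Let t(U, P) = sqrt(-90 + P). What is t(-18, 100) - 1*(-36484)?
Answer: 36484 + sqrt(10) ≈ 36487.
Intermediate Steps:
t(-18, 100) - 1*(-36484) = sqrt(-90 + 100) - 1*(-36484) = sqrt(10) + 36484 = 36484 + sqrt(10)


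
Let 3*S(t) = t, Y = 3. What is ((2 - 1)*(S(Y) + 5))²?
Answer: 36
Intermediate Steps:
S(t) = t/3
((2 - 1)*(S(Y) + 5))² = ((2 - 1)*((⅓)*3 + 5))² = (1*(1 + 5))² = (1*6)² = 6² = 36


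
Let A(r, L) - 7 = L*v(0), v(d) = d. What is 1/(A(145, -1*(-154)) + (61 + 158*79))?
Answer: 1/12550 ≈ 7.9681e-5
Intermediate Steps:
A(r, L) = 7 (A(r, L) = 7 + L*0 = 7 + 0 = 7)
1/(A(145, -1*(-154)) + (61 + 158*79)) = 1/(7 + (61 + 158*79)) = 1/(7 + (61 + 12482)) = 1/(7 + 12543) = 1/12550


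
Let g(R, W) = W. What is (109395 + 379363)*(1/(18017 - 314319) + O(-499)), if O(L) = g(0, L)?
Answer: -36132583486921/148151 ≈ -2.4389e+8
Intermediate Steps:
O(L) = L
(109395 + 379363)*(1/(18017 - 314319) + O(-499)) = (109395 + 379363)*(1/(18017 - 314319) - 499) = 488758*(1/(-296302) - 499) = 488758*(-1/296302 - 499) = 488758*(-147854699/296302) = -36132583486921/148151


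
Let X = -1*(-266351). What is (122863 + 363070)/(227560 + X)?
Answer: 485933/493911 ≈ 0.98385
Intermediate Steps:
X = 266351
(122863 + 363070)/(227560 + X) = (122863 + 363070)/(227560 + 266351) = 485933/493911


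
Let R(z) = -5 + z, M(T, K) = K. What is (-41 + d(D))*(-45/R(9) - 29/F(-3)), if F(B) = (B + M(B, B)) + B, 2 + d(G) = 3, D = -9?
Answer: 2890/9 ≈ 321.11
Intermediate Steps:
d(G) = 1 (d(G) = -2 + 3 = 1)
F(B) = 3*B (F(B) = (B + B) + B = 2*B + B = 3*B)
(-41 + d(D))*(-45/R(9) - 29/F(-3)) = (-41 + 1)*(-45/(-5 + 9) - 29/(3*(-3))) = -40*(-45/4 - 29/(-9)) = -40*(-45*¼ - 29*(-⅑)) = -40*(-45/4 + 29/9) = -40*(-289/36) = 2890/9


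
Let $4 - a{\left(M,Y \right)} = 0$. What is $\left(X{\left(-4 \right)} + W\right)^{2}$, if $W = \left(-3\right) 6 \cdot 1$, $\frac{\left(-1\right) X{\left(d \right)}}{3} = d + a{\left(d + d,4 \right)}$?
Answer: $324$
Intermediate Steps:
$a{\left(M,Y \right)} = 4$ ($a{\left(M,Y \right)} = 4 - 0 = 4 + 0 = 4$)
$X{\left(d \right)} = -12 - 3 d$ ($X{\left(d \right)} = - 3 \left(d + 4\right) = - 3 \left(4 + d\right) = -12 - 3 d$)
$W = -18$ ($W = \left(-18\right) 1 = -18$)
$\left(X{\left(-4 \right)} + W\right)^{2} = \left(\left(-12 - -12\right) - 18\right)^{2} = \left(\left(-12 + 12\right) - 18\right)^{2} = \left(0 - 18\right)^{2} = \left(-18\right)^{2} = 324$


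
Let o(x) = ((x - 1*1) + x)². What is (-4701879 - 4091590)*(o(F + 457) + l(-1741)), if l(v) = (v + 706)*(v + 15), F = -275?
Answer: -16867447572951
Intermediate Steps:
l(v) = (15 + v)*(706 + v) (l(v) = (706 + v)*(15 + v) = (15 + v)*(706 + v))
o(x) = (-1 + 2*x)² (o(x) = ((x - 1) + x)² = ((-1 + x) + x)² = (-1 + 2*x)²)
(-4701879 - 4091590)*(o(F + 457) + l(-1741)) = (-4701879 - 4091590)*((-1 + 2*(-275 + 457))² + (10590 + (-1741)² + 721*(-1741))) = -8793469*((-1 + 2*182)² + (10590 + 3031081 - 1255261)) = -8793469*((-1 + 364)² + 1786410) = -8793469*(363² + 1786410) = -8793469*(131769 + 1786410) = -8793469*1918179 = -16867447572951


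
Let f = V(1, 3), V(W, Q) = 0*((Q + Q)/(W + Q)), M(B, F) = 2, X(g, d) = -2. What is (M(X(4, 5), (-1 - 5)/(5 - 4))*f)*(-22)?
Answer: 0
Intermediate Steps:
V(W, Q) = 0 (V(W, Q) = 0*((2*Q)/(Q + W)) = 0*(2*Q/(Q + W)) = 0)
f = 0
(M(X(4, 5), (-1 - 5)/(5 - 4))*f)*(-22) = (2*0)*(-22) = 0*(-22) = 0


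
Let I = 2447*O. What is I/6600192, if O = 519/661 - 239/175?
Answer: -82162919/381738604800 ≈ -0.00021523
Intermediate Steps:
O = -67154/115675 (O = 519*(1/661) - 239*1/175 = 519/661 - 239/175 = -67154/115675 ≈ -0.58054)
I = -164325838/115675 (I = 2447*(-67154/115675) = -164325838/115675 ≈ -1420.6)
I/6600192 = -164325838/115675/6600192 = -164325838/115675*1/6600192 = -82162919/381738604800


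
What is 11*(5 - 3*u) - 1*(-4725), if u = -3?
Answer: 4879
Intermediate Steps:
11*(5 - 3*u) - 1*(-4725) = 11*(5 - 3*(-3)) - 1*(-4725) = 11*(5 + 9) + 4725 = 11*14 + 4725 = 154 + 4725 = 4879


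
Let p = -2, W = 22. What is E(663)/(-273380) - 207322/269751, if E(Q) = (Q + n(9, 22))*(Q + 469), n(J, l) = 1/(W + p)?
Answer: -1295726988913/368722641900 ≈ -3.5141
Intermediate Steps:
n(J, l) = 1/20 (n(J, l) = 1/(22 - 2) = 1/20)
E(Q) = (469 + Q)*(1/20 + Q) (E(Q) = (Q + 1/20)*(Q + 469) = (1/20 + Q)*(469 + Q) = (469 + Q)*(1/20 + Q))
E(663)/(-273380) - 207322/269751 = (469/20 + 663² + (9381/20)*663)/(-273380) - 207322/269751 = (469/20 + 439569 + 6219603/20)*(-1/273380) - 207322*1/269751 = (3752863/5)*(-1/273380) - 207322/269751 = -3752863/1366900 - 207322/269751 = -1295726988913/368722641900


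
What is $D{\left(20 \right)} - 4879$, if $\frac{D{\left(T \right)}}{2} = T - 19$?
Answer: $-4877$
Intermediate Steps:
$D{\left(T \right)} = -38 + 2 T$ ($D{\left(T \right)} = 2 \left(T - 19\right) = 2 \left(-19 + T\right) = -38 + 2 T$)
$D{\left(20 \right)} - 4879 = \left(-38 + 2 \cdot 20\right) - 4879 = \left(-38 + 40\right) - 4879 = 2 - 4879 = -4877$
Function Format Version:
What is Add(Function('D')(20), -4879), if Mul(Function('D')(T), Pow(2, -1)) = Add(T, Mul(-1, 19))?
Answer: -4877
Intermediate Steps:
Function('D')(T) = Add(-38, Mul(2, T)) (Function('D')(T) = Mul(2, Add(T, Mul(-1, 19))) = Mul(2, Add(T, -19)) = Mul(2, Add(-19, T)) = Add(-38, Mul(2, T)))
Add(Function('D')(20), -4879) = Add(Add(-38, Mul(2, 20)), -4879) = Add(Add(-38, 40), -4879) = Add(2, -4879) = -4877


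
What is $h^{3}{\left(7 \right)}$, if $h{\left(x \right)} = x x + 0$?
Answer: $117649$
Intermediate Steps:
$h{\left(x \right)} = x^{2}$ ($h{\left(x \right)} = x^{2} + 0 = x^{2}$)
$h^{3}{\left(7 \right)} = \left(7^{2}\right)^{3} = 49^{3} = 117649$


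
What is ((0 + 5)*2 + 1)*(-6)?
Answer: -66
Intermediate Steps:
((0 + 5)*2 + 1)*(-6) = (5*2 + 1)*(-6) = (10 + 1)*(-6) = 11*(-6) = -66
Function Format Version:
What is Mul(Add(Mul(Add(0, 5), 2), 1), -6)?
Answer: -66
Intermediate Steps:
Mul(Add(Mul(Add(0, 5), 2), 1), -6) = Mul(Add(Mul(5, 2), 1), -6) = Mul(Add(10, 1), -6) = Mul(11, -6) = -66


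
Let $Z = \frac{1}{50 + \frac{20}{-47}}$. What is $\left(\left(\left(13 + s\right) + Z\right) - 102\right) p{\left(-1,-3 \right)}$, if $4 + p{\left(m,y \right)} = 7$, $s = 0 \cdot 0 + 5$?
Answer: $- \frac{587019}{2330} \approx -251.94$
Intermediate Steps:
$s = 5$ ($s = 0 + 5 = 5$)
$Z = \frac{47}{2330}$ ($Z = \frac{1}{50 + 20 \left(- \frac{1}{47}\right)} = \frac{1}{50 - \frac{20}{47}} = \frac{1}{\frac{2330}{47}} = \frac{47}{2330} \approx 0.020172$)
$p{\left(m,y \right)} = 3$ ($p{\left(m,y \right)} = -4 + 7 = 3$)
$\left(\left(\left(13 + s\right) + Z\right) - 102\right) p{\left(-1,-3 \right)} = \left(\left(\left(13 + 5\right) + \frac{47}{2330}\right) - 102\right) 3 = \left(\left(18 + \frac{47}{2330}\right) - 102\right) 3 = \left(\frac{41987}{2330} - 102\right) 3 = \left(- \frac{195673}{2330}\right) 3 = - \frac{587019}{2330}$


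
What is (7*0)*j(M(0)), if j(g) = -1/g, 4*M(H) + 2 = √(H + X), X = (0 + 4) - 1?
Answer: 0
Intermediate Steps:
X = 3 (X = 4 - 1 = 3)
M(H) = -½ + √(3 + H)/4 (M(H) = -½ + √(H + 3)/4 = -½ + √(3 + H)/4)
(7*0)*j(M(0)) = (7*0)*(-1/(-½ + √(3 + 0)/4)) = 0*(-1/(-½ + √3/4)) = 0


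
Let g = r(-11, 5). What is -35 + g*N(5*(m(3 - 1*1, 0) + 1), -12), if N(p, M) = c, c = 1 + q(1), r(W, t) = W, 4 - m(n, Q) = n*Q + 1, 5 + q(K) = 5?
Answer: -46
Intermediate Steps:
q(K) = 0 (q(K) = -5 + 5 = 0)
m(n, Q) = 3 - Q*n (m(n, Q) = 4 - (n*Q + 1) = 4 - (Q*n + 1) = 4 - (1 + Q*n) = 4 + (-1 - Q*n) = 3 - Q*n)
c = 1 (c = 1 + 0 = 1)
N(p, M) = 1
g = -11
-35 + g*N(5*(m(3 - 1*1, 0) + 1), -12) = -35 - 11*1 = -35 - 11 = -46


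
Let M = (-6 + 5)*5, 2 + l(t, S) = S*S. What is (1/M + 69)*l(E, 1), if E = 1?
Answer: -344/5 ≈ -68.800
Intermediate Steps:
l(t, S) = -2 + S² (l(t, S) = -2 + S*S = -2 + S²)
M = -5 (M = -1*5 = -5)
(1/M + 69)*l(E, 1) = (1/(-5) + 69)*(-2 + 1²) = (-⅕ + 69)*(-2 + 1) = (344/5)*(-1) = -344/5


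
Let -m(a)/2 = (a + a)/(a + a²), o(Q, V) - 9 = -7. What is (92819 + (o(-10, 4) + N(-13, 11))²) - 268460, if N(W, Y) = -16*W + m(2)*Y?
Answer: -1237373/9 ≈ -1.3749e+5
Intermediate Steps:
o(Q, V) = 2 (o(Q, V) = 9 - 7 = 2)
m(a) = -4*a/(a + a²) (m(a) = -2*(a + a)/(a + a²) = -2*2*a/(a + a²) = -4*a/(a + a²))
N(W, Y) = -16*W - 4*Y/3 (N(W, Y) = -16*W + (-4/(1 + 2))*Y = -16*W + (-4/3)*Y = -16*W + (-4*⅓)*Y = -16*W - 4*Y/3)
(92819 + (o(-10, 4) + N(-13, 11))²) - 268460 = (92819 + (2 + (-16*(-13) - 4/3*11))²) - 268460 = (92819 + (2 + (208 - 44/3))²) - 268460 = (92819 + (2 + 580/3)²) - 268460 = (92819 + (586/3)²) - 268460 = (92819 + 343396/9) - 268460 = 1178767/9 - 268460 = -1237373/9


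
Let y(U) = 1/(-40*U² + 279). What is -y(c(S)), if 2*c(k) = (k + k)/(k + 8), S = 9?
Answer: -289/77391 ≈ -0.0037343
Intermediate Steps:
c(k) = k/(8 + k) (c(k) = ((k + k)/(k + 8))/2 = ((2*k)/(8 + k))/2 = (2*k/(8 + k))/2 = k/(8 + k))
y(U) = 1/(279 - 40*U²)
-y(c(S)) = -(-1)/(-279 + 40*(9/(8 + 9))²) = -(-1)/(-279 + 40*(9/17)²) = -(-1)/(-279 + 40*(81/289)) = -(-1)/(-279 + 3240/289) = -(-1)/(-77391/289) = -(-1)*(-289)/77391 = -1*289/77391 = -289/77391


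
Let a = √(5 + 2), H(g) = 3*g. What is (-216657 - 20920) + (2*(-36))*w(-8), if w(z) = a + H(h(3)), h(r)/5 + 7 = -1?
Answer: -228937 - 72*√7 ≈ -2.2913e+5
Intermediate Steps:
h(r) = -40 (h(r) = -35 + 5*(-1) = -35 - 5 = -40)
a = √7 ≈ 2.6458
w(z) = -120 + √7 (w(z) = √7 + 3*(-40) = √7 - 120 = -120 + √7)
(-216657 - 20920) + (2*(-36))*w(-8) = (-216657 - 20920) + (2*(-36))*(-120 + √7) = -237577 - 72*(-120 + √7) = -237577 + (8640 - 72*√7) = -228937 - 72*√7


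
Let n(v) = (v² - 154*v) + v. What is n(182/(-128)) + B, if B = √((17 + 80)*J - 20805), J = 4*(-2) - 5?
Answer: 899353/4096 + I*√22066 ≈ 219.57 + 148.55*I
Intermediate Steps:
J = -13 (J = -8 - 5 = -13)
n(v) = v² - 153*v
B = I*√22066 (B = √((17 + 80)*(-13) - 20805) = √(97*(-13) - 20805) = √(-1261 - 20805) = √(-22066) = I*√22066 ≈ 148.55*I)
n(182/(-128)) + B = (182/(-128))*(-153 + 182/(-128)) + I*√22066 = (182*(-1/128))*(-153 + 182*(-1/128)) + I*√22066 = -91*(-153 - 91/64)/64 + I*√22066 = -91/64*(-9883/64) + I*√22066 = 899353/4096 + I*√22066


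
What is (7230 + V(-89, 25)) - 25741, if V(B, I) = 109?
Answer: -18402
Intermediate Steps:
(7230 + V(-89, 25)) - 25741 = (7230 + 109) - 25741 = 7339 - 25741 = -18402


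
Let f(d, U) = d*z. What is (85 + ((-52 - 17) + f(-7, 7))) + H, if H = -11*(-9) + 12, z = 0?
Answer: 127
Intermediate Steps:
f(d, U) = 0 (f(d, U) = d*0 = 0)
H = 111 (H = 99 + 12 = 111)
(85 + ((-52 - 17) + f(-7, 7))) + H = (85 + ((-52 - 17) + 0)) + 111 = (85 + (-69 + 0)) + 111 = (85 - 69) + 111 = 16 + 111 = 127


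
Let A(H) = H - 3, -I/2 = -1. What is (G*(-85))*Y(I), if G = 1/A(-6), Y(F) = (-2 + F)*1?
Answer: 0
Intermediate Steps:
I = 2 (I = -2*(-1) = 2)
Y(F) = -2 + F
A(H) = -3 + H
G = -⅑ (G = 1/(-3 - 6) = 1/(-9) = -⅑ ≈ -0.11111)
(G*(-85))*Y(I) = (-⅑*(-85))*(-2 + 2) = (85/9)*0 = 0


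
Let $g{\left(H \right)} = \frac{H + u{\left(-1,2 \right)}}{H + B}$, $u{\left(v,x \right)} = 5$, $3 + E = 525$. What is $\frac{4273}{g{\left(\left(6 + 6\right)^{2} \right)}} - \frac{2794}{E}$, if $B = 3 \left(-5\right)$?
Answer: $\frac{143659484}{38889} \approx 3694.1$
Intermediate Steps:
$E = 522$ ($E = -3 + 525 = 522$)
$B = -15$
$g{\left(H \right)} = \frac{5 + H}{-15 + H}$ ($g{\left(H \right)} = \frac{H + 5}{H - 15} = \frac{5 + H}{-15 + H}$)
$\frac{4273}{g{\left(\left(6 + 6\right)^{2} \right)}} - \frac{2794}{E} = \frac{4273}{\frac{1}{-15 + \left(6 + 6\right)^{2}} \left(5 + \left(6 + 6\right)^{2}\right)} - \frac{2794}{522} = \frac{4273}{\frac{1}{-15 + 12^{2}} \left(5 + 12^{2}\right)} - \frac{1397}{261} = \frac{4273}{\frac{1}{-15 + 144} \left(5 + 144\right)} - \frac{1397}{261} = \frac{4273}{\frac{1}{129} \cdot 149} - \frac{1397}{261} = \frac{4273}{\frac{149}{129}} - \frac{1397}{261} = 4273 \cdot \frac{129}{149} - \frac{1397}{261} = \frac{551217}{149} - \frac{1397}{261} = \frac{143659484}{38889}$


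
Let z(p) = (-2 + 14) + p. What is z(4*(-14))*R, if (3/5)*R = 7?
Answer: -1540/3 ≈ -513.33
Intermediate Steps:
R = 35/3 (R = (5/3)*7 = 35/3 ≈ 11.667)
z(p) = 12 + p
z(4*(-14))*R = (12 + 4*(-14))*(35/3) = (12 - 56)*(35/3) = -44*35/3 = -1540/3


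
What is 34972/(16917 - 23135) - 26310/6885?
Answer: -13479260/1427031 ≈ -9.4457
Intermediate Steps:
34972/(16917 - 23135) - 26310/6885 = 34972/(-6218) - 26310*1/6885 = 34972*(-1/6218) - 1754/459 = -17486/3109 - 1754/459 = -13479260/1427031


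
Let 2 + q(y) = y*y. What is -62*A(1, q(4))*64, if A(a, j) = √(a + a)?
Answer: -3968*√2 ≈ -5611.6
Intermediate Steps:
q(y) = -2 + y² (q(y) = -2 + y*y = -2 + y²)
A(a, j) = √2*√a (A(a, j) = √(2*a) = √2*√a)
-62*A(1, q(4))*64 = -62*√2*√1*64 = -62*√2*64 = -3968*√2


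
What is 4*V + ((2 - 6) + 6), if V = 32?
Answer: 130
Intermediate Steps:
4*V + ((2 - 6) + 6) = 4*32 + ((2 - 6) + 6) = 128 + (-4 + 6) = 128 + 2 = 130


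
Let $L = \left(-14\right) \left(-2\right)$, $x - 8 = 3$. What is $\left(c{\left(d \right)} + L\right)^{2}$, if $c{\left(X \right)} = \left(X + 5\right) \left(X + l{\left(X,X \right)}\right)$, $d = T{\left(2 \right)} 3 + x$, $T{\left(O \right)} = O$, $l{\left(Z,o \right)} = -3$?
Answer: $112896$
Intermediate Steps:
$x = 11$ ($x = 8 + 3 = 11$)
$L = 28$
$d = 17$ ($d = 2 \cdot 3 + 11 = 6 + 11 = 17$)
$c{\left(X \right)} = \left(-3 + X\right) \left(5 + X\right)$ ($c{\left(X \right)} = \left(X + 5\right) \left(X - 3\right) = \left(5 + X\right) \left(-3 + X\right) = \left(-3 + X\right) \left(5 + X\right)$)
$\left(c{\left(d \right)} + L\right)^{2} = \left(\left(-15 + 17^{2} + 2 \cdot 17\right) + 28\right)^{2} = \left(\left(-15 + 289 + 34\right) + 28\right)^{2} = \left(308 + 28\right)^{2} = 336^{2} = 112896$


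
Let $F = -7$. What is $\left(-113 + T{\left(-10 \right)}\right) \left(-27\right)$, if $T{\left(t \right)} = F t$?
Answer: $1161$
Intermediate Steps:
$T{\left(t \right)} = - 7 t$
$\left(-113 + T{\left(-10 \right)}\right) \left(-27\right) = \left(-113 - -70\right) \left(-27\right) = \left(-113 + 70\right) \left(-27\right) = \left(-43\right) \left(-27\right) = 1161$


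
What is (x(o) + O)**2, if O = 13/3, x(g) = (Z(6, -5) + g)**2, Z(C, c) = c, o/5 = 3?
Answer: 97969/9 ≈ 10885.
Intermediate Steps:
o = 15 (o = 5*3 = 15)
x(g) = (-5 + g)**2
O = 13/3 (O = 13*(1/3) = 13/3 ≈ 4.3333)
(x(o) + O)**2 = ((-5 + 15)**2 + 13/3)**2 = (10**2 + 13/3)**2 = (100 + 13/3)**2 = (313/3)**2 = 97969/9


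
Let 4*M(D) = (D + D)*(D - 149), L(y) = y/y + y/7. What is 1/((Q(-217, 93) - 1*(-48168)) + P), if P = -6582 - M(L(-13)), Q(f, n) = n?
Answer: 49/2039124 ≈ 2.4030e-5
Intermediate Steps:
L(y) = 1 + y/7 (L(y) = 1 + y*(⅐) = 1 + y/7)
M(D) = D*(-149 + D)/2 (M(D) = ((D + D)*(D - 149))/4 = ((2*D)*(-149 + D))/4 = (2*D*(-149 + D))/4 = D*(-149 + D)/2)
P = -325665/49 (P = -6582 - (1 + (⅐)*(-13))*(-149 + (1 + (⅐)*(-13)))/2 = -6582 - (1 - 13/7)*(-149 + (1 - 13/7))/2 = -6582 - (-6)*(-149 - 6/7)/(2*7) = -6582 - (-6)*(-1049)/(2*7*7) = -6582 - 1*3147/49 = -6582 - 3147/49 = -325665/49 ≈ -6646.2)
1/((Q(-217, 93) - 1*(-48168)) + P) = 1/((93 - 1*(-48168)) - 325665/49) = 1/((93 + 48168) - 325665/49) = 1/(48261 - 325665/49) = 1/(2039124/49) = 49/2039124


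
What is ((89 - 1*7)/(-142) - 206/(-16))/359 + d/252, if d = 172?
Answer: 9208271/12846456 ≈ 0.71679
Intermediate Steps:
((89 - 1*7)/(-142) - 206/(-16))/359 + d/252 = ((89 - 1*7)/(-142) - 206/(-16))/359 + 172/252 = ((89 - 7)*(-1/142) - 206*(-1/16))*(1/359) + 172*(1/252) = (82*(-1/142) + 103/8)*(1/359) + 43/63 = (-41/71 + 103/8)*(1/359) + 43/63 = (6985/568)*(1/359) + 43/63 = 6985/203912 + 43/63 = 9208271/12846456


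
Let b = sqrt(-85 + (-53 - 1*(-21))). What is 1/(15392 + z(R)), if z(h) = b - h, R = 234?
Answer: 1166/17674237 - 3*I*sqrt(13)/229765081 ≈ 6.5972e-5 - 4.7077e-8*I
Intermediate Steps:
b = 3*I*sqrt(13) (b = sqrt(-85 + (-53 + 21)) = sqrt(-85 - 32) = sqrt(-117) = 3*I*sqrt(13) ≈ 10.817*I)
z(h) = -h + 3*I*sqrt(13) (z(h) = 3*I*sqrt(13) - h = -h + 3*I*sqrt(13))
1/(15392 + z(R)) = 1/(15392 + (-1*234 + 3*I*sqrt(13))) = 1/(15392 + (-234 + 3*I*sqrt(13))) = 1/(15158 + 3*I*sqrt(13))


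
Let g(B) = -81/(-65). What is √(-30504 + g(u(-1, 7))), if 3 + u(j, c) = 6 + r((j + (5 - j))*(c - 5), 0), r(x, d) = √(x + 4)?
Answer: I*√128874135/65 ≈ 174.65*I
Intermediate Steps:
r(x, d) = √(4 + x)
u(j, c) = 3 + √(-21 + 5*c) (u(j, c) = -3 + (6 + √(4 + (j + (5 - j))*(c - 5))) = -3 + (6 + √(4 + 5*(-5 + c))) = -3 + (6 + √(4 + (-25 + 5*c))) = -3 + (6 + √(-21 + 5*c)) = 3 + √(-21 + 5*c))
g(B) = 81/65 (g(B) = -81*(-1/65) = 81/65)
√(-30504 + g(u(-1, 7))) = √(-30504 + 81/65) = √(-1982679/65) = I*√128874135/65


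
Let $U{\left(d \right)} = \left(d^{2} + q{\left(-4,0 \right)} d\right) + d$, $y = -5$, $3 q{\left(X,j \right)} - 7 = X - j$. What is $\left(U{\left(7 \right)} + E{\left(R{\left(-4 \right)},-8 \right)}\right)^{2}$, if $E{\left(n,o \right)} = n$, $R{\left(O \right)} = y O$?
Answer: $6889$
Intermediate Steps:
$q{\left(X,j \right)} = \frac{7}{3} - \frac{j}{3} + \frac{X}{3}$ ($q{\left(X,j \right)} = \frac{7}{3} + \frac{X - j}{3} = \frac{7}{3} + \left(- \frac{j}{3} + \frac{X}{3}\right) = \frac{7}{3} - \frac{j}{3} + \frac{X}{3}$)
$R{\left(O \right)} = - 5 O$
$U{\left(d \right)} = d^{2} + 2 d$ ($U{\left(d \right)} = \left(d^{2} + \left(\frac{7}{3} - 0 + \frac{1}{3} \left(-4\right)\right) d\right) + d = \left(d^{2} + \left(\frac{7}{3} + 0 - \frac{4}{3}\right) d\right) + d = \left(d^{2} + 1 d\right) + d = \left(d^{2} + d\right) + d = \left(d + d^{2}\right) + d = d^{2} + 2 d$)
$\left(U{\left(7 \right)} + E{\left(R{\left(-4 \right)},-8 \right)}\right)^{2} = \left(7 \left(2 + 7\right) - -20\right)^{2} = \left(7 \cdot 9 + 20\right)^{2} = \left(63 + 20\right)^{2} = 83^{2} = 6889$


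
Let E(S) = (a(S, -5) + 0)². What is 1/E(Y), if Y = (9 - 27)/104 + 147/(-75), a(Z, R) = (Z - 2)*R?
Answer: 67600/28869129 ≈ 0.0023416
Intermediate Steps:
a(Z, R) = R*(-2 + Z) (a(Z, R) = (-2 + Z)*R = R*(-2 + Z))
Y = -2773/1300 (Y = -18*1/104 + 147*(-1/75) = -9/52 - 49/25 = -2773/1300 ≈ -2.1331)
E(S) = (10 - 5*S)² (E(S) = (-5*(-2 + S) + 0)² = ((10 - 5*S) + 0)² = (10 - 5*S)²)
1/E(Y) = 1/(25*(2 - 1*(-2773/1300))²) = 1/(25*(2 + 2773/1300)²) = 1/(25*(5373/1300)²) = 1/(25*(28869129/1690000)) = 1/(28869129/67600) = 67600/28869129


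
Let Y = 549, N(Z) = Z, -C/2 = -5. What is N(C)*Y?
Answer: 5490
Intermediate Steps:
C = 10 (C = -2*(-5) = 10)
N(C)*Y = 10*549 = 5490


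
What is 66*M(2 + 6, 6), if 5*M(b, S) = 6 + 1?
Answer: 462/5 ≈ 92.400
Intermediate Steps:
M(b, S) = 7/5 (M(b, S) = (6 + 1)/5 = (⅕)*7 = 7/5)
66*M(2 + 6, 6) = 66*(7/5) = 462/5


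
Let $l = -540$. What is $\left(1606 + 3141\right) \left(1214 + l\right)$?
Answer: $3199478$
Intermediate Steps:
$\left(1606 + 3141\right) \left(1214 + l\right) = \left(1606 + 3141\right) \left(1214 - 540\right) = 4747 \cdot 674 = 3199478$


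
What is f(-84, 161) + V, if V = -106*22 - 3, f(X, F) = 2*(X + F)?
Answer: -2181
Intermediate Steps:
f(X, F) = 2*F + 2*X (f(X, F) = 2*(F + X) = 2*F + 2*X)
V = -2335 (V = -2332 - 3 = -2335)
f(-84, 161) + V = (2*161 + 2*(-84)) - 2335 = (322 - 168) - 2335 = 154 - 2335 = -2181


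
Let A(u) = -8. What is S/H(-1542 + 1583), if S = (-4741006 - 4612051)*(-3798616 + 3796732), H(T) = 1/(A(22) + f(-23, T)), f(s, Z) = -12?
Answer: -352423187760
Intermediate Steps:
H(T) = -1/20 (H(T) = 1/(-8 - 12) = 1/(-20) = -1/20)
S = 17621159388 (S = -9353057*(-1884) = 17621159388)
S/H(-1542 + 1583) = 17621159388/(-1/20) = 17621159388*(-20) = -352423187760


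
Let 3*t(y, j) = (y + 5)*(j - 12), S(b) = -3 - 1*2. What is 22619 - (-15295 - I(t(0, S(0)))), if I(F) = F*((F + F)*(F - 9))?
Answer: -594722/27 ≈ -22027.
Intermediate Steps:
S(b) = -5 (S(b) = -3 - 2 = -5)
t(y, j) = (-12 + j)*(5 + y)/3 (t(y, j) = ((y + 5)*(j - 12))/3 = ((5 + y)*(-12 + j))/3 = ((-12 + j)*(5 + y))/3 = (-12 + j)*(5 + y)/3)
I(F) = 2*F**2*(-9 + F) (I(F) = F*((2*F)*(-9 + F)) = F*(2*F*(-9 + F)) = 2*F**2*(-9 + F))
22619 - (-15295 - I(t(0, S(0)))) = 22619 - (-15295 - 2*(-20 - 4*0 + (5/3)*(-5) + (1/3)*(-5)*0)**2*(-9 + (-20 - 4*0 + (5/3)*(-5) + (1/3)*(-5)*0))) = 22619 - (-15295 - 2*(-20 + 0 - 25/3 + 0)**2*(-9 + (-20 + 0 - 25/3 + 0))) = 22619 - (-15295 - 2*(-85/3)**2*(-9 - 85/3)) = 22619 - (-15295 - 2*7225*(-112)/(9*3)) = 22619 - (-15295 - 1*(-1618400/27)) = 22619 - (-15295 + 1618400/27) = 22619 - 1*1205435/27 = 22619 - 1205435/27 = -594722/27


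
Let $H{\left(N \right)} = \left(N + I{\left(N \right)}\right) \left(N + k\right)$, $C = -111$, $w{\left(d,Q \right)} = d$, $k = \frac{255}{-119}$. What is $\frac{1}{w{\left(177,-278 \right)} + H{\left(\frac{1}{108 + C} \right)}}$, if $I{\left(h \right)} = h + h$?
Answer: $\frac{21}{3769} \approx 0.0055718$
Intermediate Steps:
$k = - \frac{15}{7}$ ($k = 255 \left(- \frac{1}{119}\right) = - \frac{15}{7} \approx -2.1429$)
$I{\left(h \right)} = 2 h$
$H{\left(N \right)} = 3 N \left(- \frac{15}{7} + N\right)$ ($H{\left(N \right)} = \left(N + 2 N\right) \left(N - \frac{15}{7}\right) = 3 N \left(- \frac{15}{7} + N\right)$)
$\frac{1}{w{\left(177,-278 \right)} + H{\left(\frac{1}{108 + C} \right)}} = \frac{1}{177 + \frac{3 \left(-15 + \frac{7}{108 - 111}\right)}{7 \left(108 - 111\right)}} = \frac{1}{177 + \frac{3 \left(-15 + \frac{7}{-3}\right)}{7 \left(-3\right)}} = \frac{1}{177 + \frac{3}{7} \left(- \frac{1}{3}\right) \left(-15 + 7 \left(- \frac{1}{3}\right)\right)} = \frac{1}{177 + \frac{3}{7} \left(- \frac{1}{3}\right) \left(-15 - \frac{7}{3}\right)} = \frac{1}{177 + \frac{3}{7} \left(- \frac{1}{3}\right) \left(- \frac{52}{3}\right)} = \frac{1}{177 + \frac{52}{21}} = \frac{1}{\frac{3769}{21}} = \frac{21}{3769}$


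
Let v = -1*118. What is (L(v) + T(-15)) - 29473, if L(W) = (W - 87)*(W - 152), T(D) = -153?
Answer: 25724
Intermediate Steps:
v = -118
L(W) = (-152 + W)*(-87 + W) (L(W) = (-87 + W)*(-152 + W) = (-152 + W)*(-87 + W))
(L(v) + T(-15)) - 29473 = ((13224 + (-118)² - 239*(-118)) - 153) - 29473 = ((13224 + 13924 + 28202) - 153) - 29473 = (55350 - 153) - 29473 = 55197 - 29473 = 25724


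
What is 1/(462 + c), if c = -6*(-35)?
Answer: 1/672 ≈ 0.0014881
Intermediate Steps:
c = 210
1/(462 + c) = 1/(462 + 210) = 1/672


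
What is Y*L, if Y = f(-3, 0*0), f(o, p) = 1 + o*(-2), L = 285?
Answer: 1995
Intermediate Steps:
f(o, p) = 1 - 2*o
Y = 7 (Y = 1 - 2*(-3) = 1 + 6 = 7)
Y*L = 7*285 = 1995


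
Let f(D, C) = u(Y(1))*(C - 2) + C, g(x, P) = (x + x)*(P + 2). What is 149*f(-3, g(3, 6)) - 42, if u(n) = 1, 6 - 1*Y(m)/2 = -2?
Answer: 13964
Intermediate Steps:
Y(m) = 16 (Y(m) = 12 - 2*(-2) = 12 + 4 = 16)
g(x, P) = 2*x*(2 + P) (g(x, P) = (2*x)*(2 + P) = 2*x*(2 + P))
f(D, C) = -2 + 2*C (f(D, C) = 1*(C - 2) + C = 1*(-2 + C) + C = (-2 + C) + C = -2 + 2*C)
149*f(-3, g(3, 6)) - 42 = 149*(-2 + 2*(2*3*(2 + 6))) - 42 = 149*(-2 + 2*(2*3*8)) - 42 = 149*(-2 + 2*48) - 42 = 149*(-2 + 96) - 42 = 149*94 - 42 = 14006 - 42 = 13964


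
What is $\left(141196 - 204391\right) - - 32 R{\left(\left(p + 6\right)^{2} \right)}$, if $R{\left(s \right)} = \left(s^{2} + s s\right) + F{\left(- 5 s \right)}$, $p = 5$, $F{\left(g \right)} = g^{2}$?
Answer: $12586629$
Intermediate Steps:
$R{\left(s \right)} = 27 s^{2}$ ($R{\left(s \right)} = \left(s^{2} + s s\right) + \left(- 5 s\right)^{2} = \left(s^{2} + s^{2}\right) + 25 s^{2} = 2 s^{2} + 25 s^{2} = 27 s^{2}$)
$\left(141196 - 204391\right) - - 32 R{\left(\left(p + 6\right)^{2} \right)} = \left(141196 - 204391\right) - - 32 \cdot 27 \left(\left(5 + 6\right)^{2}\right)^{2} = \left(141196 - 204391\right) - - 32 \cdot 27 \left(11^{2}\right)^{2} = -63195 - - 32 \cdot 27 \cdot 121^{2} = -63195 - - 32 \cdot 27 \cdot 14641 = -63195 - \left(-32\right) 395307 = -63195 - -12649824 = -63195 + 12649824 = 12586629$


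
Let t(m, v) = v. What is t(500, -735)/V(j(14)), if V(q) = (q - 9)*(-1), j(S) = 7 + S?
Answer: 245/4 ≈ 61.250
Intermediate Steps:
V(q) = 9 - q (V(q) = (-9 + q)*(-1) = 9 - q)
t(500, -735)/V(j(14)) = -735/(9 - (7 + 14)) = -735/(9 - 1*21) = -735/(9 - 21) = -735/(-12) = -735*(-1/12) = 245/4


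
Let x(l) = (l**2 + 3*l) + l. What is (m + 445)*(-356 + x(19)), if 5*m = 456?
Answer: 217161/5 ≈ 43432.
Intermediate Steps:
m = 456/5 (m = (1/5)*456 = 456/5 ≈ 91.200)
x(l) = l**2 + 4*l
(m + 445)*(-356 + x(19)) = (456/5 + 445)*(-356 + 19*(4 + 19)) = 2681*(-356 + 19*23)/5 = 2681*(-356 + 437)/5 = (2681/5)*81 = 217161/5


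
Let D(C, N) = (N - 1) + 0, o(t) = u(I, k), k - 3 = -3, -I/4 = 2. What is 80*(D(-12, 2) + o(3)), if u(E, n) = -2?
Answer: -80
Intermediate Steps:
I = -8 (I = -4*2 = -8)
k = 0 (k = 3 - 3 = 0)
o(t) = -2
D(C, N) = -1 + N (D(C, N) = (-1 + N) + 0 = -1 + N)
80*(D(-12, 2) + o(3)) = 80*((-1 + 2) - 2) = 80*(1 - 2) = 80*(-1) = -80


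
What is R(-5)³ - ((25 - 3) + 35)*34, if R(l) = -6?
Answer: -2154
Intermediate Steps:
R(-5)³ - ((25 - 3) + 35)*34 = (-6)³ - ((25 - 3) + 35)*34 = -216 - (22 + 35)*34 = -216 - 57*34 = -216 - 1*1938 = -216 - 1938 = -2154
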